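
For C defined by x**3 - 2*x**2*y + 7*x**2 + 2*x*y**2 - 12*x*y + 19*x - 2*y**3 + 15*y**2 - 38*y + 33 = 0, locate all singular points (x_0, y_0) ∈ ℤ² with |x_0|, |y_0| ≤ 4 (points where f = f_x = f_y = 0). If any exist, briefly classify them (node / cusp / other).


Singular points: {(-1, 2)}; classification: cusp.

Compute partial derivatives:
  f_x = 3*x**2 - 4*x*y + 14*x + 2*y**2 - 12*y + 19.
  f_y = -2*x**2 + 4*x*y - 12*x - 6*y**2 + 30*y - 38.
Scan x_0 ∈ {−4, ..., 4}. For each x_0, f_y(x_0, y) is a polynomial in y; find its integer roots y ∈ {−4, ..., 4}, then test f_x and f at those candidates.
  x = -4: f_y(-4, y) = -6*y**2 + 14*y - 22; no integer root y with |y| ≤ 4.
  x = -3: f_y(-3, y) = -6*y**2 + 18*y - 20; no integer root y with |y| ≤ 4.
  x = -2: f_y(-2, y) = -6*y**2 + 22*y - 22; no integer root y with |y| ≤ 4.
  x = -1: f_y(-1, y) = -6*y**2 + 26*y - 28; vanishes at y ∈ {2}. (-1, 2): f_x = 0, f = 0 — SINGULAR.
  x = 0: f_y(0, y) = -6*y**2 + 30*y - 38; no integer root y with |y| ≤ 4.
  x = 1: f_y(1, y) = -6*y**2 + 34*y - 52; no integer root y with |y| ≤ 4.
  x = 2: f_y(2, y) = -6*y**2 + 38*y - 70; no integer root y with |y| ≤ 4.
  x = 3: f_y(3, y) = -6*y**2 + 42*y - 92; no integer root y with |y| ≤ 4.
  x = 4: f_y(4, y) = -6*y**2 + 46*y - 118; no integer root y with |y| ≤ 4.
Only singular point on the grid: (-1, 2).
Classify: substitute x = -1 + u, y = 2 + v and expand: f = u**3 - 2*u**2*v + 2*u*v**2 - 2*v**3 + v**2.
No constant or linear terms (consistent with a singular point). Quadratic part: v**2. Cubic part: u**3 - 2*u**2*v + 2*u*v**2 - 2*v**3.
The quadratic part v**2 is a perfect square, so there is a single (double) tangent line v = 0, i.e. y = 2. Restricting the cubic part to that line (v = 0) leaves u**3 ≠ 0, so f is not divisible by v and the branch is v² ≈ -u**3 to lowest order — this is a cusp.
Classification: cusp.


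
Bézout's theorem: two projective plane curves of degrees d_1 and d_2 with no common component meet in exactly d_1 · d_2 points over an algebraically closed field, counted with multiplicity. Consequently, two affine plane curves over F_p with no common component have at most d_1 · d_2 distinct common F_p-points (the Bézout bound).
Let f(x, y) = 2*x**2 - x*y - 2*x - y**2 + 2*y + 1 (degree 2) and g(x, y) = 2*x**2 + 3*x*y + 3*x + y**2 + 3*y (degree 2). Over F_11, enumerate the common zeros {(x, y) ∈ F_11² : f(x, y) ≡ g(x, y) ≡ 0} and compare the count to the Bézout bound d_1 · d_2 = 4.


Common zeros: {(2, 4)}; count = 1; Bézout bound = 4.

deg(f) = 2, deg(g) = 2, so Bézout bound = 4.
Scan x ∈ F_11. For each x, list the y ∈ F_11 with f(x, y) ≡ 0 and those with g(x, y) ≡ 0 (mod 11); the common zeros in that column are the intersection.
  x = 0: f ≡ 0 at y ∈ ∅; g ≡ 0 at y ∈ {0, 8}; common: ∅.
  x = 1: f ≡ 0 at y ∈ {4, 8}; g ≡ 0 at y ∈ {6, 10}; common: ∅.
  x = 2: f ≡ 0 at y ∈ {4, 7}; g ≡ 0 at y ∈ {4, 9}; common: {4}.
  x = 3: f ≡ 0 at y ∈ {1, 9}; g ≡ 0 at y ∈ {2, 8}; common: ∅.
  x = 4: f ≡ 0 at y ∈ {1, 8}; g ≡ 0 at y ∈ {0, 7}; common: ∅.
  x = 5: f ≡ 0 at y ∈ ∅; g ≡ 0 at y ∈ {6, 9}; common: ∅.
  x = 6: f ≡ 0 at y ∈ ∅; g ≡ 0 at y ∈ {5, 7}; common: ∅.
  x = 7: f ≡ 0 at y ∈ ∅; g ≡ 0 at y ∈ {4, 5}; common: ∅.
  x = 8: f ≡ 0 at y ∈ {7, 9}; g ≡ 0 at y ∈ {3}; common: ∅.
  x = 9: f ≡ 0 at y ∈ ∅; g ≡ 0 at y ∈ {1, 2}; common: ∅.
  x = 10: f ≡ 0 at y ∈ ∅; g ≡ 0 at y ∈ {1, 10}; common: ∅.
Collecting: common zeros = {(2, 4)}, so the count is 1.
Comparison with the Bézout bound: 1 ≤ 4 = deg(f)·deg(g), as expected for curves with no common component (the affine F_11-count falls short of the bound because intersections may lie at infinity, over extension fields, or carry multiplicity).


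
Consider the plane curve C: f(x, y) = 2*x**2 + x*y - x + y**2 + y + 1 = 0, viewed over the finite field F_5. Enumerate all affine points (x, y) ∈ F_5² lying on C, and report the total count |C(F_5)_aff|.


Affine F_5-points: {(1, 1), (1, 2), (2, 3), (2, 4), (4, 1), (4, 4)}; count = 6.

For each of the 25 pairs (x, y) ∈ F_5², evaluate f(x, y) mod 5. Record the zeros.
  x = 0: [0↦1, 1↦3, 2↦2, 3↦3, 4↦1]  zeros at y ∈ ∅
  x = 1: [0↦2, 1↦0, 2↦0, 3↦2, 4↦1]  zeros at y ∈ {1, 2}
  x = 2: [0↦2, 1↦1, 2↦2, 3↦0, 4↦0]  zeros at y ∈ {3, 4}
  x = 3: [0↦1, 1↦1, 2↦3, 3↦2, 4↦3]  zeros at y ∈ ∅
  x = 4: [0↦4, 1↦0, 2↦3, 3↦3, 4↦0]  zeros at y ∈ {1, 4}
Collecting zeros: affine points = {(1, 1), (1, 2), (2, 3), (2, 4), (4, 1), (4, 4)}.
Total count |C(F_5)_aff| = 6.


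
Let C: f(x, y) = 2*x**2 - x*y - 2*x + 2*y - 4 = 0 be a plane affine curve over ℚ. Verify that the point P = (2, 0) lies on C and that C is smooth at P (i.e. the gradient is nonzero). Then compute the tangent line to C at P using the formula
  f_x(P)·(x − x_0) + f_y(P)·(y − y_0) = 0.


Tangent line at P: 6*x - 12 = 0.

Step 1: f(2, 0) = 0, so P lies on C.
Step 2: partial derivatives
  f_x(x, y) = 4*x - y - 2, f_y(x, y) = 2 - x.
  f_x(P) = 6, f_y(P) = 0 (gradient nonzero, so P is smooth).
Step 3: tangent line at P: 6·(x − 2) + 0·(y − 0) = 0.
Expanding: 6*x - 12 = 0.


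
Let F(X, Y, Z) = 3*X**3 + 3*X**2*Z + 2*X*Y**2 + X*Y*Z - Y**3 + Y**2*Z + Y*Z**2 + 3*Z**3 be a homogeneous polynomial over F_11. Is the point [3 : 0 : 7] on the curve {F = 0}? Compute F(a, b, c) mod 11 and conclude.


F(3,0,7) ≡ 1 (mod 11); P is NOT on the curve.

Evaluate F(3, 0, 7) term-by-term (mod 11).
  3*X**3 ↦ 3·27·1·1 = 81
  3*X**2*Z ↦ 3·9·1·7 = 189
  2*X*Y**2 ↦ 2·3·0·1 = 0
  X*Y*Z ↦ 1·3·0·7 = 0
  -Y**3 ↦ -1·1·0·1 = 0
  Y**2*Z ↦ 1·1·0·7 = 0
  Y*Z**2 ↦ 1·1·0·49 = 0
  3*Z**3 ↦ 3·1·1·343 = 1029
Sum: F(3, 0, 7) = (81) + (189) + (0) + (0) + (0) + (0) + (0) + (1029) = 1299.
Reducing mod 11: 1299 ≡ 1 (mod 11).
Since F(a, b, c) ≡ 1 ≠ 0 (mod 11), P does NOT lie on the curve.


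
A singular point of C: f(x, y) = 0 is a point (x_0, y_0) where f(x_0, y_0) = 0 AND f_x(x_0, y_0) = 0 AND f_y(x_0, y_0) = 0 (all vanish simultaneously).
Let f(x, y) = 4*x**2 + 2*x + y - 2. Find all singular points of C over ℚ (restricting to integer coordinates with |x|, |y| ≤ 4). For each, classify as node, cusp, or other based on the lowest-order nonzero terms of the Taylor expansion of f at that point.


No singular points in the scanned grid; C is smooth there.

Compute partial derivatives:
  f_x = 8*x + 2.
  f_y = 1.
f_y = 1 is a nonzero constant, so f_y never vanishes: no point (x, y) can satisfy f = f_x = f_y = 0. In particular no (x, y) ∈ {−4, ..., 4}² is singular; the curve is smooth.


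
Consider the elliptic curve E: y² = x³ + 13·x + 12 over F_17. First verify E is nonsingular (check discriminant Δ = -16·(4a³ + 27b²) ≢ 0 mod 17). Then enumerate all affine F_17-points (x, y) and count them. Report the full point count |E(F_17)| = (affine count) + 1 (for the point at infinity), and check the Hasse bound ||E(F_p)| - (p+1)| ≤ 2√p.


Affine points = {(1, 3), (1, 14), (4, 3), (4, 14), (5, 7), (5, 10), (6, 0), (7, 2), (7, 15), (8, 4), (8, 13), (9, 5), (9, 12), (12, 3), (12, 14), (13, 7), (13, 10), (16, 7), (16, 10)}; affine count = 19; |E(F_17)| = 20.

Discriminant check: Δ ∝ 4a³ + 27b² = 4·13³ + 27·12² = 4·2197 + 27·144 ≡ 11 (mod 17). Nonzero ⇒ E is nonsingular.
For each x ∈ F_17, compute rhs = x³ + 13·x + 12 mod 17, then count y ∈ F_17 with y² ≡ rhs.
  x = 0: rhs = 12, matching y values: none (0 points).
  x = 1: rhs = 9, matching y values: 3, 14 (2 points).
  x = 2: rhs = 12, matching y values: none (0 points).
  x = 3: rhs = 10, matching y values: none (0 points).
  x = 4: rhs = 9, matching y values: 3, 14 (2 points).
  x = 5: rhs = 15, matching y values: 7, 10 (2 points).
  x = 6: rhs = 0, matching y values: 0 (1 points).
  x = 7: rhs = 4, matching y values: 2, 15 (2 points).
  x = 8: rhs = 16, matching y values: 4, 13 (2 points).
  x = 9: rhs = 8, matching y values: 5, 12 (2 points).
  x = 10: rhs = 3, matching y values: none (0 points).
  x = 11: rhs = 7, matching y values: none (0 points).
  x = 12: rhs = 9, matching y values: 3, 14 (2 points).
  x = 13: rhs = 15, matching y values: 7, 10 (2 points).
  x = 14: rhs = 14, matching y values: none (0 points).
  x = 15: rhs = 12, matching y values: none (0 points).
  x = 16: rhs = 15, matching y values: 7, 10 (2 points).
Total affine count: 19.
Full point count |E(F_17)| = 19 + 1 = 20.
Hasse bound: |20 − (17+1)| = |2| = 2 ≤ 2√17 ≈ 8.2462 ✓.


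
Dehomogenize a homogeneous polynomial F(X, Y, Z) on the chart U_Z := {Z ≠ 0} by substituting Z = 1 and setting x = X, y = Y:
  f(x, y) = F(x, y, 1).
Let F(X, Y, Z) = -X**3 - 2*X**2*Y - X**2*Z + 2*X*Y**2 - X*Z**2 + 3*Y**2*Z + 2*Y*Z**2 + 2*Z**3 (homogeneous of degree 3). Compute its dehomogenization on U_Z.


f(x, y) = -x**3 - 2*x**2*y - x**2 + 2*x*y**2 - x + 3*y**2 + 2*y + 2

On U_Z we set Z = 1. Each monomial c·X^i·Y^j·Z^k in F becomes c·x^i·y^j·1^k = c·x^i·y^j.
Substituting Z = 1: F(X, Y, 1) = -x**3 - 2*x**2*y - x**2 + 2*x*y**2 - x + 3*y**2 + 2*y + 2.
Note: deg(f) ≤ deg(F) = 3; strict inequality happens when F is divisible by Z (lost terms).


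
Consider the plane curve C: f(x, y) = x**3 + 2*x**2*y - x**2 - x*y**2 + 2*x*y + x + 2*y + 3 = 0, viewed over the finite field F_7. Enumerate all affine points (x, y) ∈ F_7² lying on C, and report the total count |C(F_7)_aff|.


Affine F_7-points: {(0, 2), (2, 1), (2, 6), (6, 0), (6, 5)}; count = 5.

For each of the 49 pairs (x, y) ∈ F_7², evaluate f(x, y) mod 7. Record the zeros.
  x = 0: [0↦3, 1↦5, 2↦0, 3↦2, 4↦4, 5↦6, 6↦1]  zeros at y ∈ {2}
  x = 1: [0↦4, 1↦2, 2↦5, 3↦6, 4↦5, 5↦2, 6↦4]  zeros at y ∈ ∅
  x = 2: [0↦2, 1↦0, 2↦1, 3↦5, 4↦5, 5↦1, 6↦0]  zeros at y ∈ {1, 6}
  x = 3: [0↦3, 1↦5, 2↦1, 3↦5, 4↦3, 5↦2, 6↦2]  zeros at y ∈ ∅
  x = 4: [0↦6, 1↦2, 2↦4, 3↦5, 4↦5, 5↦4, 6↦2]  zeros at y ∈ ∅
  x = 5: [0↦3, 1↦4, 2↦2, 3↦4, 4↦3, 5↦6, 6↦6]  zeros at y ∈ ∅
  x = 6: [0↦0, 1↦3, 2↦1, 3↦1, 4↦3, 5↦0, 6↦6]  zeros at y ∈ {0, 5}
Collecting zeros: affine points = {(0, 2), (2, 1), (2, 6), (6, 0), (6, 5)}.
Total count |C(F_7)_aff| = 5.


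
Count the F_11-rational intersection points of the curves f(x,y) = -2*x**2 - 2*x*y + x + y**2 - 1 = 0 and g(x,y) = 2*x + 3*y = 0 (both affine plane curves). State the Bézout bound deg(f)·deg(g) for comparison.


Common zeros: {(3, 9), (7, 10)}; count = 2; Bézout bound = 2.

deg(f) = 2, deg(g) = 1, so Bézout bound = 2.
Scan x ∈ F_11. For each x, list the y ∈ F_11 with f(x, y) ≡ 0 and those with g(x, y) ≡ 0 (mod 11); the common zeros in that column are the intersection.
  x = 0: f ≡ 0 at y ∈ {1, 10}; g ≡ 0 at y ∈ {0}; common: ∅.
  x = 1: f ≡ 0 at y ∈ {6, 7}; g ≡ 0 at y ∈ {3}; common: ∅.
  x = 2: f ≡ 0 at y ∈ {2}; g ≡ 0 at y ∈ {6}; common: ∅.
  x = 3: f ≡ 0 at y ∈ {8, 9}; g ≡ 0 at y ∈ {9}; common: {9}.
  x = 4: f ≡ 0 at y ∈ {3, 5}; g ≡ 0 at y ∈ {1}; common: ∅.
  x = 5: f ≡ 0 at y ∈ {1, 9}; g ≡ 0 at y ∈ {4}; common: ∅.
  x = 6: f ≡ 0 at y ∈ {4, 8}; g ≡ 0 at y ∈ {7}; common: ∅.
  x = 7: f ≡ 0 at y ∈ {4, 10}; g ≡ 0 at y ∈ {10}; common: {10}.
  x = 8: f ≡ 0 at y ∈ {0, 5}; g ≡ 0 at y ∈ {2}; common: ∅.
  x = 9: f ≡ 0 at y ∈ {0, 7}; g ≡ 0 at y ∈ {5}; common: ∅.
  x = 10: f ≡ 0 at y ∈ {3, 6}; g ≡ 0 at y ∈ {8}; common: ∅.
Collecting: common zeros = {(3, 9), (7, 10)}, so the count is 2.
Comparison with the Bézout bound: 2 ≤ 2 = deg(f)·deg(g), as expected for curves with no common component (the bound is attained).


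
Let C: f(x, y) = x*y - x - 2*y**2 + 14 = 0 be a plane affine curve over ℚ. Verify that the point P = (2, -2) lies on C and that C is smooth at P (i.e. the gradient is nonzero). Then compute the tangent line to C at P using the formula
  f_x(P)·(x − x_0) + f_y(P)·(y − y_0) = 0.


Tangent line at P: -3*x + 10*y + 26 = 0.

Step 1: f(2, -2) = 0, so P lies on C.
Step 2: partial derivatives
  f_x(x, y) = y - 1, f_y(x, y) = x - 4*y.
  f_x(P) = -3, f_y(P) = 10 (gradient nonzero, so P is smooth).
Step 3: tangent line at P: -3·(x − 2) + 10·(y − -2) = 0.
Expanding: -3*x + 10*y + 26 = 0.


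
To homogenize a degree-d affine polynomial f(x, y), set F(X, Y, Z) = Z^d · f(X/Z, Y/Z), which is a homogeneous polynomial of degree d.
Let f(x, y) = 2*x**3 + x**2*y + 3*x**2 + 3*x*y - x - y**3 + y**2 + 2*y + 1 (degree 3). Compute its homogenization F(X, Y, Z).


F(X, Y, Z) = 2*X**3 + X**2*Y + 3*X**2*Z + 3*X*Y*Z - X*Z**2 - Y**3 + Y**2*Z + 2*Y*Z**2 + Z**3

deg(f) = 3.
Substitute x = X/Z, y = Y/Z into f, then multiply by Z^3.
  monomial 2·x^3·y^0 ↦ 2·X^3·Y^0·Z^0.
  monomial 1·x^2·y^1 ↦ 1·X^2·Y^1·Z^0.
  monomial 3·x^2·y^0 ↦ 3·X^2·Y^0·Z^1.
  monomial 3·x^1·y^1 ↦ 3·X^1·Y^1·Z^1.
  monomial -1·x^1·y^0 ↦ -1·X^1·Y^0·Z^2.
  monomial -1·x^0·y^3 ↦ -1·X^0·Y^3·Z^0.
  monomial 1·x^0·y^2 ↦ 1·X^0·Y^2·Z^1.
  monomial 2·x^0·y^1 ↦ 2·X^0·Y^1·Z^2.
  monomial 1·x^0·y^0 ↦ 1·X^0·Y^0·Z^3.
Collecting: F(X, Y, Z) = 2*X**3 + X**2*Y + 3*X**2*Z + 3*X*Y*Z - X*Z**2 - Y**3 + Y**2*Z + 2*Y*Z**2 + Z**3.


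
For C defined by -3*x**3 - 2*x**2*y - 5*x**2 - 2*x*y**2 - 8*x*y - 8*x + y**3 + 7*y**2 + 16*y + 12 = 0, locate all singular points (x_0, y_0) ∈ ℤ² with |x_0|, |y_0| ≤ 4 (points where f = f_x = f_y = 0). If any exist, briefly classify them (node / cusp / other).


Singular points: {(0, -2)}; classification: node.

Compute partial derivatives:
  f_x = -9*x**2 - 4*x*y - 10*x - 2*y**2 - 8*y - 8.
  f_y = -2*x**2 - 4*x*y - 8*x + 3*y**2 + 14*y + 16.
Scan x_0 ∈ {−4, ..., 4}. For each x_0, f_y(x_0, y) is a polynomial in y; find its integer roots y ∈ {−4, ..., 4}, then test f_x and f at those candidates.
  x = -4: f_y(-4, y) = 3*y**2 + 30*y + 16; no integer root y with |y| ≤ 4.
  x = -3: f_y(-3, y) = 3*y**2 + 26*y + 22; no integer root y with |y| ≤ 4.
  x = -2: f_y(-2, y) = 3*y**2 + 22*y + 24; no integer root y with |y| ≤ 4.
  x = -1: f_y(-1, y) = 3*y**2 + 18*y + 22; no integer root y with |y| ≤ 4.
  x = 0: f_y(0, y) = 3*y**2 + 14*y + 16; vanishes at y ∈ {-2}. (0, -2): f_x = 0, f = 0 — SINGULAR.
  x = 1: f_y(1, y) = 3*y**2 + 10*y + 6; no integer root y with |y| ≤ 4.
  x = 2: f_y(2, y) = 3*y**2 + 6*y - 8; no integer root y with |y| ≤ 4.
  x = 3: f_y(3, y) = 3*y**2 + 2*y - 26; no integer root y with |y| ≤ 4.
  x = 4: f_y(4, y) = 3*y**2 - 2*y - 48; no integer root y with |y| ≤ 4.
Only singular point on the grid: (0, -2).
Classify: substitute x = 0 + u, y = -2 + v and expand: f = -3*u**3 - 2*u**2*v - u**2 - 2*u*v**2 + v**3 + v**2.
No constant or linear terms (consistent with a singular point). Quadratic part: -u**2 + v**2. Cubic part: -3*u**3 - 2*u**2*v - 2*u*v**2 + v**3.
The quadratic part v**2 - u**2 = (v − u)(v + u) splits into two distinct linear factors, so there are two distinct tangent lines y − -2 = ±(x − 0) — this is a node (ordinary double point).
Classification: node.


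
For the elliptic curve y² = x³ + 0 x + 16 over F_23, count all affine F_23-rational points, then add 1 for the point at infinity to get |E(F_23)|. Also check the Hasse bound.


Affine points = {(0, 4), (0, 19), (2, 1), (2, 22), (5, 7), (5, 16), (6, 5), (6, 18), (9, 3), (9, 20), (10, 2), (10, 21), (11, 6), (11, 17), (14, 0), (16, 8), (16, 15), (18, 11), (18, 12), (20, 9), (20, 14), (21, 10), (21, 13)}; affine count = 23; |E(F_23)| = 24.

Discriminant check: Δ ∝ 4a³ + 27b² = 4·0³ + 27·16² = 4·0 + 27·256 ≡ 12 (mod 23). Nonzero ⇒ E is nonsingular.
For each x ∈ F_23, compute rhs = x³ + 0·x + 16 mod 23, then count y ∈ F_23 with y² ≡ rhs.
  x = 0: rhs = 16, matching y values: 4, 19 (2 points).
  x = 1: rhs = 17, matching y values: none (0 points).
  x = 2: rhs = 1, matching y values: 1, 22 (2 points).
  x = 3: rhs = 20, matching y values: none (0 points).
  x = 4: rhs = 11, matching y values: none (0 points).
  x = 5: rhs = 3, matching y values: 7, 16 (2 points).
  x = 6: rhs = 2, matching y values: 5, 18 (2 points).
  x = 7: rhs = 14, matching y values: none (0 points).
  x = 8: rhs = 22, matching y values: none (0 points).
  x = 9: rhs = 9, matching y values: 3, 20 (2 points).
  x = 10: rhs = 4, matching y values: 2, 21 (2 points).
  x = 11: rhs = 13, matching y values: 6, 17 (2 points).
  x = 12: rhs = 19, matching y values: none (0 points).
  x = 13: rhs = 5, matching y values: none (0 points).
  x = 14: rhs = 0, matching y values: 0 (1 points).
  x = 15: rhs = 10, matching y values: none (0 points).
  x = 16: rhs = 18, matching y values: 8, 15 (2 points).
  x = 17: rhs = 7, matching y values: none (0 points).
  x = 18: rhs = 6, matching y values: 11, 12 (2 points).
  x = 19: rhs = 21, matching y values: none (0 points).
  x = 20: rhs = 12, matching y values: 9, 14 (2 points).
  x = 21: rhs = 8, matching y values: 10, 13 (2 points).
  x = 22: rhs = 15, matching y values: none (0 points).
Total affine count: 23.
Full point count |E(F_23)| = 23 + 1 = 24.
Hasse bound: |24 − (23+1)| = |0| = 0 ≤ 2√23 ≈ 9.5917 ✓.


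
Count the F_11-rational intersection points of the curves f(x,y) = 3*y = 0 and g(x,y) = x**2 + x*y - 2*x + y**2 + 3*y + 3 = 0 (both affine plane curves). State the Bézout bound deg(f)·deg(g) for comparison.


Common zeros: {(4, 0), (9, 0)}; count = 2; Bézout bound = 2.

deg(f) = 1, deg(g) = 2, so Bézout bound = 2.
Scan x ∈ F_11. For each x, list the y ∈ F_11 with f(x, y) ≡ 0 and those with g(x, y) ≡ 0 (mod 11); the common zeros in that column are the intersection.
  x = 0: f ≡ 0 at y ∈ {0}; g ≡ 0 at y ∈ ∅; common: ∅.
  x = 1: f ≡ 0 at y ∈ {0}; g ≡ 0 at y ∈ ∅; common: ∅.
  x = 2: f ≡ 0 at y ∈ {0}; g ≡ 0 at y ∈ ∅; common: ∅.
  x = 3: f ≡ 0 at y ∈ {0}; g ≡ 0 at y ∈ {2, 3}; common: ∅.
  x = 4: f ≡ 0 at y ∈ {0}; g ≡ 0 at y ∈ {0, 4}; common: {0}.
  x = 5: f ≡ 0 at y ∈ {0}; g ≡ 0 at y ∈ {4, 10}; common: ∅.
  x = 6: f ≡ 0 at y ∈ {0}; g ≡ 0 at y ∈ ∅; common: ∅.
  x = 7: f ≡ 0 at y ∈ {0}; g ≡ 0 at y ∈ {3, 9}; common: ∅.
  x = 8: f ≡ 0 at y ∈ {0}; g ≡ 0 at y ∈ {2, 9}; common: ∅.
  x = 9: f ≡ 0 at y ∈ {0}; g ≡ 0 at y ∈ {0, 10}; common: {0}.
  x = 10: f ≡ 0 at y ∈ {0}; g ≡ 0 at y ∈ ∅; common: ∅.
Collecting: common zeros = {(4, 0), (9, 0)}, so the count is 2.
Comparison with the Bézout bound: 2 ≤ 2 = deg(f)·deg(g), as expected for curves with no common component (the bound is attained).


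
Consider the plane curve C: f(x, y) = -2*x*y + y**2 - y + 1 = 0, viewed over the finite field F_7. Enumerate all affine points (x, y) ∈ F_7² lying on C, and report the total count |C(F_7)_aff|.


Affine F_7-points: {(0, 3), (0, 5), (2, 6), (4, 1), (6, 2), (6, 4)}; count = 6.

For each of the 49 pairs (x, y) ∈ F_7², evaluate f(x, y) mod 7. Record the zeros.
  x = 0: [0↦1, 1↦1, 2↦3, 3↦0, 4↦6, 5↦0, 6↦3]  zeros at y ∈ {3, 5}
  x = 1: [0↦1, 1↦6, 2↦6, 3↦1, 4↦5, 5↦4, 6↦5]  zeros at y ∈ ∅
  x = 2: [0↦1, 1↦4, 2↦2, 3↦2, 4↦4, 5↦1, 6↦0]  zeros at y ∈ {6}
  x = 3: [0↦1, 1↦2, 2↦5, 3↦3, 4↦3, 5↦5, 6↦2]  zeros at y ∈ ∅
  x = 4: [0↦1, 1↦0, 2↦1, 3↦4, 4↦2, 5↦2, 6↦4]  zeros at y ∈ {1}
  x = 5: [0↦1, 1↦5, 2↦4, 3↦5, 4↦1, 5↦6, 6↦6]  zeros at y ∈ ∅
  x = 6: [0↦1, 1↦3, 2↦0, 3↦6, 4↦0, 5↦3, 6↦1]  zeros at y ∈ {2, 4}
Collecting zeros: affine points = {(0, 3), (0, 5), (2, 6), (4, 1), (6, 2), (6, 4)}.
Total count |C(F_7)_aff| = 6.


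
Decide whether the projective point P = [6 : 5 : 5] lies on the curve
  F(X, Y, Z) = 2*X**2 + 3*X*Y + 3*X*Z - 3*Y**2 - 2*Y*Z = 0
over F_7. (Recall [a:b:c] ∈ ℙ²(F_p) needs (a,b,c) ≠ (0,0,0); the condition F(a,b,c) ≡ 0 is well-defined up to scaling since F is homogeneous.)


F(6,5,5) ≡ 1 (mod 7); P is NOT on the curve.

Evaluate F(6, 5, 5) term-by-term (mod 7).
  2*X**2 ↦ 2·36·1·1 = 72
  3*X*Y ↦ 3·6·5·1 = 90
  3*X*Z ↦ 3·6·1·5 = 90
  -3*Y**2 ↦ -3·1·25·1 = -75
  -2*Y*Z ↦ -2·1·5·5 = -50
Sum: F(6, 5, 5) = (72) + (90) + (90) + (-75) + (-50) = 127.
Reducing mod 7: 127 ≡ 1 (mod 7).
Since F(a, b, c) ≡ 1 ≠ 0 (mod 7), P does NOT lie on the curve.


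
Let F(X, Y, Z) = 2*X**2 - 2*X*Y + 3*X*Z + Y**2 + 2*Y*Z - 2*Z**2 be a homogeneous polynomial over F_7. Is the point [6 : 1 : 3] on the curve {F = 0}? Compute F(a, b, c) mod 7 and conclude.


F(6,1,3) ≡ 5 (mod 7); P is NOT on the curve.

Evaluate F(6, 1, 3) term-by-term (mod 7).
  2*X**2 ↦ 2·36·1·1 = 72
  -2*X*Y ↦ -2·6·1·1 = -12
  3*X*Z ↦ 3·6·1·3 = 54
  Y**2 ↦ 1·1·1·1 = 1
  2*Y*Z ↦ 2·1·1·3 = 6
  -2*Z**2 ↦ -2·1·1·9 = -18
Sum: F(6, 1, 3) = (72) + (-12) + (54) + (1) + (6) + (-18) = 103.
Reducing mod 7: 103 ≡ 5 (mod 7).
Since F(a, b, c) ≡ 5 ≠ 0 (mod 7), P does NOT lie on the curve.


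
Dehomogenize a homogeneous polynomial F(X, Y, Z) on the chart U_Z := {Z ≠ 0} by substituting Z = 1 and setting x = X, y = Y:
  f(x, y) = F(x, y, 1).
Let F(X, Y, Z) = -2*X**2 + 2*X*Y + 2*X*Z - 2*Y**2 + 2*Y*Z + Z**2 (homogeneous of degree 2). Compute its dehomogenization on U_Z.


f(x, y) = -2*x**2 + 2*x*y + 2*x - 2*y**2 + 2*y + 1

On U_Z we set Z = 1. Each monomial c·X^i·Y^j·Z^k in F becomes c·x^i·y^j·1^k = c·x^i·y^j.
Substituting Z = 1: F(X, Y, 1) = -2*x**2 + 2*x*y + 2*x - 2*y**2 + 2*y + 1.
Note: deg(f) ≤ deg(F) = 2; strict inequality happens when F is divisible by Z (lost terms).


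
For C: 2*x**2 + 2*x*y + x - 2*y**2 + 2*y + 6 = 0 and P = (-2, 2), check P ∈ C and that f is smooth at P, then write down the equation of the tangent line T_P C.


Tangent line at P: -3*x - 10*y + 14 = 0.

Step 1: f(-2, 2) = 0, so P lies on C.
Step 2: partial derivatives
  f_x(x, y) = 4*x + 2*y + 1, f_y(x, y) = 2*x - 4*y + 2.
  f_x(P) = -3, f_y(P) = -10 (gradient nonzero, so P is smooth).
Step 3: tangent line at P: -3·(x − -2) + -10·(y − 2) = 0.
Expanding: -3*x - 10*y + 14 = 0.


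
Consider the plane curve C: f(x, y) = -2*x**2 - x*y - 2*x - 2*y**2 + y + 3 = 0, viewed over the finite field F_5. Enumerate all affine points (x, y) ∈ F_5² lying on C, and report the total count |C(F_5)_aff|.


Affine F_5-points: {(0, 4), (2, 3), (2, 4), (3, 1), (3, 3)}; count = 5.

For each of the 25 pairs (x, y) ∈ F_5², evaluate f(x, y) mod 5. Record the zeros.
  x = 0: [0↦3, 1↦2, 2↦2, 3↦3, 4↦0]  zeros at y ∈ {4}
  x = 1: [0↦4, 1↦2, 2↦1, 3↦1, 4↦2]  zeros at y ∈ ∅
  x = 2: [0↦1, 1↦3, 2↦1, 3↦0, 4↦0]  zeros at y ∈ {3, 4}
  x = 3: [0↦4, 1↦0, 2↦2, 3↦0, 4↦4]  zeros at y ∈ {1, 3}
  x = 4: [0↦3, 1↦3, 2↦4, 3↦1, 4↦4]  zeros at y ∈ ∅
Collecting zeros: affine points = {(0, 4), (2, 3), (2, 4), (3, 1), (3, 3)}.
Total count |C(F_5)_aff| = 5.


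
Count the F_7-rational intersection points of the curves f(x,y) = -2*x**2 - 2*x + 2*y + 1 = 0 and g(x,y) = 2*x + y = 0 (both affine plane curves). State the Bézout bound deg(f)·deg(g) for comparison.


Common zeros: {(1, 5), (3, 1)}; count = 2; Bézout bound = 2.

deg(f) = 2, deg(g) = 1, so Bézout bound = 2.
Scan x ∈ F_7. For each x, list the y ∈ F_7 with f(x, y) ≡ 0 and those with g(x, y) ≡ 0 (mod 7); the common zeros in that column are the intersection.
  x = 0: f ≡ 0 at y ∈ {3}; g ≡ 0 at y ∈ {0}; common: ∅.
  x = 1: f ≡ 0 at y ∈ {5}; g ≡ 0 at y ∈ {5}; common: {5}.
  x = 2: f ≡ 0 at y ∈ {2}; g ≡ 0 at y ∈ {3}; common: ∅.
  x = 3: f ≡ 0 at y ∈ {1}; g ≡ 0 at y ∈ {1}; common: {1}.
  x = 4: f ≡ 0 at y ∈ {2}; g ≡ 0 at y ∈ {6}; common: ∅.
  x = 5: f ≡ 0 at y ∈ {5}; g ≡ 0 at y ∈ {4}; common: ∅.
  x = 6: f ≡ 0 at y ∈ {3}; g ≡ 0 at y ∈ {2}; common: ∅.
Collecting: common zeros = {(1, 5), (3, 1)}, so the count is 2.
Comparison with the Bézout bound: 2 ≤ 2 = deg(f)·deg(g), as expected for curves with no common component (the bound is attained).


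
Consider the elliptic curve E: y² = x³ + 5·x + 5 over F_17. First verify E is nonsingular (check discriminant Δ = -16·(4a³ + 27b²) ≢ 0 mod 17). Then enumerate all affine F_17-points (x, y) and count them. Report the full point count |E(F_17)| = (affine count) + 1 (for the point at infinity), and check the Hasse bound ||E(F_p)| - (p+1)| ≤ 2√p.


Affine points = {(3, 8), (3, 9), (4, 2), (4, 15), (5, 6), (5, 11), (6, 8), (6, 9), (7, 3), (7, 14), (8, 8), (8, 9), (10, 1), (10, 16), (12, 5), (12, 12), (15, 2), (15, 15), (16, 4), (16, 13)}; affine count = 20; |E(F_17)| = 21.

Discriminant check: Δ ∝ 4a³ + 27b² = 4·5³ + 27·5² = 4·125 + 27·25 ≡ 2 (mod 17). Nonzero ⇒ E is nonsingular.
For each x ∈ F_17, compute rhs = x³ + 5·x + 5 mod 17, then count y ∈ F_17 with y² ≡ rhs.
  x = 0: rhs = 5, matching y values: none (0 points).
  x = 1: rhs = 11, matching y values: none (0 points).
  x = 2: rhs = 6, matching y values: none (0 points).
  x = 3: rhs = 13, matching y values: 8, 9 (2 points).
  x = 4: rhs = 4, matching y values: 2, 15 (2 points).
  x = 5: rhs = 2, matching y values: 6, 11 (2 points).
  x = 6: rhs = 13, matching y values: 8, 9 (2 points).
  x = 7: rhs = 9, matching y values: 3, 14 (2 points).
  x = 8: rhs = 13, matching y values: 8, 9 (2 points).
  x = 9: rhs = 14, matching y values: none (0 points).
  x = 10: rhs = 1, matching y values: 1, 16 (2 points).
  x = 11: rhs = 14, matching y values: none (0 points).
  x = 12: rhs = 8, matching y values: 5, 12 (2 points).
  x = 13: rhs = 6, matching y values: none (0 points).
  x = 14: rhs = 14, matching y values: none (0 points).
  x = 15: rhs = 4, matching y values: 2, 15 (2 points).
  x = 16: rhs = 16, matching y values: 4, 13 (2 points).
Total affine count: 20.
Full point count |E(F_17)| = 20 + 1 = 21.
Hasse bound: |21 − (17+1)| = |3| = 3 ≤ 2√17 ≈ 8.2462 ✓.


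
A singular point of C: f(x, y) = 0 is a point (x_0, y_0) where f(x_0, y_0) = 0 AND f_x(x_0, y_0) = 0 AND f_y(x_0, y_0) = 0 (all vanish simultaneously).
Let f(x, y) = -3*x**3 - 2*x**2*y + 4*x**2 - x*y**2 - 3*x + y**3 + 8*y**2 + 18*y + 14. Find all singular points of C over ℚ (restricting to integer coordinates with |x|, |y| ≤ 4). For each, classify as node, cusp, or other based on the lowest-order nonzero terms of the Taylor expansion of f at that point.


Singular points: {(1, -2)}; classification: node.

Compute partial derivatives:
  f_x = -9*x**2 - 4*x*y + 8*x - y**2 - 3.
  f_y = -2*x**2 - 2*x*y + 3*y**2 + 16*y + 18.
Scan x_0 ∈ {−4, ..., 4}. For each x_0, f_y(x_0, y) is a polynomial in y; find its integer roots y ∈ {−4, ..., 4}, then test f_x and f at those candidates.
  x = -4: f_y(-4, y) = 3*y**2 + 24*y - 14; no integer root y with |y| ≤ 4.
  x = -3: f_y(-3, y) = 3*y**2 + 22*y; vanishes at y ∈ {0}. (-3, 0): f_x = -108 ≠ 0.
  x = -2: f_y(-2, y) = 3*y**2 + 20*y + 10; no integer root y with |y| ≤ 4.
  x = -1: f_y(-1, y) = 3*y**2 + 18*y + 16; no integer root y with |y| ≤ 4.
  x = 0: f_y(0, y) = 3*y**2 + 16*y + 18; no integer root y with |y| ≤ 4.
  x = 1: f_y(1, y) = 3*y**2 + 14*y + 16; vanishes at y ∈ {-2}. (1, -2): f_x = 0, f = 0 — SINGULAR.
  x = 2: f_y(2, y) = 3*y**2 + 12*y + 10; no integer root y with |y| ≤ 4.
  x = 3: f_y(3, y) = 3*y**2 + 10*y; vanishes at y ∈ {0}. (3, 0): f_x = -60 ≠ 0.
  x = 4: f_y(4, y) = 3*y**2 + 8*y - 14; no integer root y with |y| ≤ 4.
Only singular point on the grid: (1, -2).
Classify: substitute x = 1 + u, y = -2 + v and expand: f = -3*u**3 - 2*u**2*v - u**2 - u*v**2 + v**3 + v**2.
No constant or linear terms (consistent with a singular point). Quadratic part: -u**2 + v**2. Cubic part: -3*u**3 - 2*u**2*v - u*v**2 + v**3.
The quadratic part v**2 - u**2 = (v − u)(v + u) splits into two distinct linear factors, so there are two distinct tangent lines y − -2 = ±(x − 1) — this is a node (ordinary double point).
Classification: node.


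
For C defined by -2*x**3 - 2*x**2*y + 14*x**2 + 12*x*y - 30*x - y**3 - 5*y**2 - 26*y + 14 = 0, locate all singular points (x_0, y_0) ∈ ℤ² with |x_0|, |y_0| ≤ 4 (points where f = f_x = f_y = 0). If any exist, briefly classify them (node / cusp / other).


Singular points: {(3, -2)}; classification: cusp.

Compute partial derivatives:
  f_x = -6*x**2 - 4*x*y + 28*x + 12*y - 30.
  f_y = -2*x**2 + 12*x - 3*y**2 - 10*y - 26.
Scan x_0 ∈ {−4, ..., 4}. For each x_0, f_y(x_0, y) is a polynomial in y; find its integer roots y ∈ {−4, ..., 4}, then test f_x and f at those candidates.
  x = -4: f_y(-4, y) = -3*y**2 - 10*y - 106; no integer root y with |y| ≤ 4.
  x = -3: f_y(-3, y) = -3*y**2 - 10*y - 80; no integer root y with |y| ≤ 4.
  x = -2: f_y(-2, y) = -3*y**2 - 10*y - 58; no integer root y with |y| ≤ 4.
  x = -1: f_y(-1, y) = -3*y**2 - 10*y - 40; no integer root y with |y| ≤ 4.
  x = 0: f_y(0, y) = -3*y**2 - 10*y - 26; no integer root y with |y| ≤ 4.
  x = 1: f_y(1, y) = -3*y**2 - 10*y - 16; no integer root y with |y| ≤ 4.
  x = 2: f_y(2, y) = -3*y**2 - 10*y - 10; no integer root y with |y| ≤ 4.
  x = 3: f_y(3, y) = -3*y**2 - 10*y - 8; vanishes at y ∈ {-2}. (3, -2): f_x = 0, f = 0 — SINGULAR.
  x = 4: f_y(4, y) = -3*y**2 - 10*y - 10; no integer root y with |y| ≤ 4.
Only singular point on the grid: (3, -2).
Classify: substitute x = 3 + u, y = -2 + v and expand: f = -2*u**3 - 2*u**2*v - v**3 + v**2.
No constant or linear terms (consistent with a singular point). Quadratic part: v**2. Cubic part: -2*u**3 - 2*u**2*v - v**3.
The quadratic part v**2 is a perfect square, so there is a single (double) tangent line v = 0, i.e. y = -2. Restricting the cubic part to that line (v = 0) leaves -2*u**3 ≠ 0, so f is not divisible by v and the branch is v² ≈ 2*u**3 to lowest order — this is a cusp.
Classification: cusp.


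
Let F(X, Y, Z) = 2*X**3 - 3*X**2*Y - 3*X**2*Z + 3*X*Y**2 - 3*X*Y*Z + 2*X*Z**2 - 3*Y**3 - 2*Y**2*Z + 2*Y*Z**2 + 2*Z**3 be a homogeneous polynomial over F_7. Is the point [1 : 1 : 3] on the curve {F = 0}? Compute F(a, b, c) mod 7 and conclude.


F(1,1,3) ≡ 2 (mod 7); P is NOT on the curve.

Evaluate F(1, 1, 3) term-by-term (mod 7).
  2*X**3 ↦ 2·1·1·1 = 2
  -3*X**2*Y ↦ -3·1·1·1 = -3
  -3*X**2*Z ↦ -3·1·1·3 = -9
  3*X*Y**2 ↦ 3·1·1·1 = 3
  -3*X*Y*Z ↦ -3·1·1·3 = -9
  2*X*Z**2 ↦ 2·1·1·9 = 18
  -3*Y**3 ↦ -3·1·1·1 = -3
  -2*Y**2*Z ↦ -2·1·1·3 = -6
  2*Y*Z**2 ↦ 2·1·1·9 = 18
  2*Z**3 ↦ 2·1·1·27 = 54
Sum: F(1, 1, 3) = (2) + (-3) + (-9) + (3) + (-9) + (18) + (-3) + (-6) + (18) + (54) = 65.
Reducing mod 7: 65 ≡ 2 (mod 7).
Since F(a, b, c) ≡ 2 ≠ 0 (mod 7), P does NOT lie on the curve.


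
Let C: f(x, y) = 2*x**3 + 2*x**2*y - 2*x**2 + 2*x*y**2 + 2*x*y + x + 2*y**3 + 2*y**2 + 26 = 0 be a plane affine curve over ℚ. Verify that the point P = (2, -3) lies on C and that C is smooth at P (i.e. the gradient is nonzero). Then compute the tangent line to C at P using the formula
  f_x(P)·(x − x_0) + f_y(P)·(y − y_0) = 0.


Tangent line at P: 5*x + 30*y + 80 = 0.

Step 1: f(2, -3) = 0, so P lies on C.
Step 2: partial derivatives
  f_x(x, y) = 6*x**2 + 4*x*y - 4*x + 2*y**2 + 2*y + 1, f_y(x, y) = 2*x**2 + 4*x*y + 2*x + 6*y**2 + 4*y.
  f_x(P) = 5, f_y(P) = 30 (gradient nonzero, so P is smooth).
Step 3: tangent line at P: 5·(x − 2) + 30·(y − -3) = 0.
Expanding: 5*x + 30*y + 80 = 0.


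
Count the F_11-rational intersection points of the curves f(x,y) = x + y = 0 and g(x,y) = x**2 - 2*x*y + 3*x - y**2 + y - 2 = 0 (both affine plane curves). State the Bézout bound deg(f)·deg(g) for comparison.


Common zeros: {(3, 8), (7, 4)}; count = 2; Bézout bound = 2.

deg(f) = 1, deg(g) = 2, so Bézout bound = 2.
Scan x ∈ F_11. For each x, list the y ∈ F_11 with f(x, y) ≡ 0 and those with g(x, y) ≡ 0 (mod 11); the common zeros in that column are the intersection.
  x = 0: f ≡ 0 at y ∈ {0}; g ≡ 0 at y ∈ {5, 7}; common: ∅.
  x = 1: f ≡ 0 at y ∈ {10}; g ≡ 0 at y ∈ {1, 9}; common: ∅.
  x = 2: f ≡ 0 at y ∈ {9}; g ≡ 0 at y ∈ ∅; common: ∅.
  x = 3: f ≡ 0 at y ∈ {8}; g ≡ 0 at y ∈ {8, 9}; common: {8}.
  x = 4: f ≡ 0 at y ∈ {7}; g ≡ 0 at y ∈ ∅; common: ∅.
  x = 5: f ≡ 0 at y ∈ {6}; g ≡ 0 at y ∈ ∅; common: ∅.
  x = 6: f ≡ 0 at y ∈ {5}; g ≡ 0 at y ∈ ∅; common: ∅.
  x = 7: f ≡ 0 at y ∈ {4}; g ≡ 0 at y ∈ {4, 5}; common: {4}.
  x = 8: f ≡ 0 at y ∈ {3}; g ≡ 0 at y ∈ ∅; common: ∅.
  x = 9: f ≡ 0 at y ∈ {2}; g ≡ 0 at y ∈ {1, 4}; common: ∅.
  x = 10: f ≡ 0 at y ∈ {1}; g ≡ 0 at y ∈ {6, 8}; common: ∅.
Collecting: common zeros = {(3, 8), (7, 4)}, so the count is 2.
Comparison with the Bézout bound: 2 ≤ 2 = deg(f)·deg(g), as expected for curves with no common component (the bound is attained).


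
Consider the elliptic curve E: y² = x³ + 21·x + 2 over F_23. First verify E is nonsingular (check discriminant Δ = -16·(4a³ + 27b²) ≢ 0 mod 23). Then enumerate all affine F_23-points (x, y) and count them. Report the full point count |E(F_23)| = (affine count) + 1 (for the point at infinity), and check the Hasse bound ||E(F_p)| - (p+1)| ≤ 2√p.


Affine points = {(0, 5), (0, 18), (1, 1), (1, 22), (2, 11), (2, 12), (3, 0), (4, 9), (4, 14), (5, 5), (5, 18), (7, 3), (7, 20), (9, 0), (10, 4), (10, 19), (11, 0), (12, 2), (12, 21), (14, 2), (14, 21), (15, 9), (15, 14), (16, 8), (16, 15), (18, 5), (18, 18), (20, 2), (20, 21), (22, 7), (22, 16)}; affine count = 31; |E(F_23)| = 32.

Discriminant check: Δ ∝ 4a³ + 27b² = 4·21³ + 27·2² = 4·9261 + 27·4 ≡ 7 (mod 23). Nonzero ⇒ E is nonsingular.
For each x ∈ F_23, compute rhs = x³ + 21·x + 2 mod 23, then count y ∈ F_23 with y² ≡ rhs.
  x = 0: rhs = 2, matching y values: 5, 18 (2 points).
  x = 1: rhs = 1, matching y values: 1, 22 (2 points).
  x = 2: rhs = 6, matching y values: 11, 12 (2 points).
  x = 3: rhs = 0, matching y values: 0 (1 points).
  x = 4: rhs = 12, matching y values: 9, 14 (2 points).
  x = 5: rhs = 2, matching y values: 5, 18 (2 points).
  x = 6: rhs = 22, matching y values: none (0 points).
  x = 7: rhs = 9, matching y values: 3, 20 (2 points).
  x = 8: rhs = 15, matching y values: none (0 points).
  x = 9: rhs = 0, matching y values: 0 (1 points).
  x = 10: rhs = 16, matching y values: 4, 19 (2 points).
  x = 11: rhs = 0, matching y values: 0 (1 points).
  x = 12: rhs = 4, matching y values: 2, 21 (2 points).
  x = 13: rhs = 11, matching y values: none (0 points).
  x = 14: rhs = 4, matching y values: 2, 21 (2 points).
  x = 15: rhs = 12, matching y values: 9, 14 (2 points).
  x = 16: rhs = 18, matching y values: 8, 15 (2 points).
  x = 17: rhs = 5, matching y values: none (0 points).
  x = 18: rhs = 2, matching y values: 5, 18 (2 points).
  x = 19: rhs = 15, matching y values: none (0 points).
  x = 20: rhs = 4, matching y values: 2, 21 (2 points).
  x = 21: rhs = 21, matching y values: none (0 points).
  x = 22: rhs = 3, matching y values: 7, 16 (2 points).
Total affine count: 31.
Full point count |E(F_23)| = 31 + 1 = 32.
Hasse bound: |32 − (23+1)| = |8| = 8 ≤ 2√23 ≈ 9.5917 ✓.


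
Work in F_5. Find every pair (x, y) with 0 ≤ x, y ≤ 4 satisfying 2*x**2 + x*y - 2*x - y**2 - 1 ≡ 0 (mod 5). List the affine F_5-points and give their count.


Affine F_5-points: {(0, 2), (0, 3), (2, 3), (2, 4)}; count = 4.

For each of the 25 pairs (x, y) ∈ F_5², evaluate f(x, y) mod 5. Record the zeros.
  x = 0: [0↦4, 1↦3, 2↦0, 3↦0, 4↦3]  zeros at y ∈ {2, 3}
  x = 1: [0↦4, 1↦4, 2↦2, 3↦3, 4↦2]  zeros at y ∈ ∅
  x = 2: [0↦3, 1↦4, 2↦3, 3↦0, 4↦0]  zeros at y ∈ {3, 4}
  x = 3: [0↦1, 1↦3, 2↦3, 3↦1, 4↦2]  zeros at y ∈ ∅
  x = 4: [0↦3, 1↦1, 2↦2, 3↦1, 4↦3]  zeros at y ∈ ∅
Collecting zeros: affine points = {(0, 2), (0, 3), (2, 3), (2, 4)}.
Total count |C(F_5)_aff| = 4.


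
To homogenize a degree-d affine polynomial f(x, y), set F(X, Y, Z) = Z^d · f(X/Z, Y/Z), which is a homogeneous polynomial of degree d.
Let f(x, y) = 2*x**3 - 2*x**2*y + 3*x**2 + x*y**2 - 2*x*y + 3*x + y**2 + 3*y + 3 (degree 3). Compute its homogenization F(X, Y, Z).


F(X, Y, Z) = 2*X**3 - 2*X**2*Y + 3*X**2*Z + X*Y**2 - 2*X*Y*Z + 3*X*Z**2 + Y**2*Z + 3*Y*Z**2 + 3*Z**3

deg(f) = 3.
Substitute x = X/Z, y = Y/Z into f, then multiply by Z^3.
  monomial 2·x^3·y^0 ↦ 2·X^3·Y^0·Z^0.
  monomial -2·x^2·y^1 ↦ -2·X^2·Y^1·Z^0.
  monomial 3·x^2·y^0 ↦ 3·X^2·Y^0·Z^1.
  monomial 1·x^1·y^2 ↦ 1·X^1·Y^2·Z^0.
  monomial -2·x^1·y^1 ↦ -2·X^1·Y^1·Z^1.
  monomial 3·x^1·y^0 ↦ 3·X^1·Y^0·Z^2.
  monomial 1·x^0·y^2 ↦ 1·X^0·Y^2·Z^1.
  monomial 3·x^0·y^1 ↦ 3·X^0·Y^1·Z^2.
  monomial 3·x^0·y^0 ↦ 3·X^0·Y^0·Z^3.
Collecting: F(X, Y, Z) = 2*X**3 - 2*X**2*Y + 3*X**2*Z + X*Y**2 - 2*X*Y*Z + 3*X*Z**2 + Y**2*Z + 3*Y*Z**2 + 3*Z**3.


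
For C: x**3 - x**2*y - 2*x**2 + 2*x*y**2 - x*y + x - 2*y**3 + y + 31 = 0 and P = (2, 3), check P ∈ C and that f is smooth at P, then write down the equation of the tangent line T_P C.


Tangent line at P: 8*x - 35*y + 89 = 0.

Step 1: f(2, 3) = 0, so P lies on C.
Step 2: partial derivatives
  f_x(x, y) = 3*x**2 - 2*x*y - 4*x + 2*y**2 - y + 1, f_y(x, y) = -x**2 + 4*x*y - x - 6*y**2 + 1.
  f_x(P) = 8, f_y(P) = -35 (gradient nonzero, so P is smooth).
Step 3: tangent line at P: 8·(x − 2) + -35·(y − 3) = 0.
Expanding: 8*x - 35*y + 89 = 0.


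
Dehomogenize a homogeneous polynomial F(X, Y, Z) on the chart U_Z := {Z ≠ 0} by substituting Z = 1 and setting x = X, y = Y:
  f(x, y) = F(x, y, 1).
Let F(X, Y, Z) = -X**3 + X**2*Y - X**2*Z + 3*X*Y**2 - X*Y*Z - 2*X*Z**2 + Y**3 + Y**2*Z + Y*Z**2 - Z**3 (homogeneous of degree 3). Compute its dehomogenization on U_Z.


f(x, y) = -x**3 + x**2*y - x**2 + 3*x*y**2 - x*y - 2*x + y**3 + y**2 + y - 1

On U_Z we set Z = 1. Each monomial c·X^i·Y^j·Z^k in F becomes c·x^i·y^j·1^k = c·x^i·y^j.
Substituting Z = 1: F(X, Y, 1) = -x**3 + x**2*y - x**2 + 3*x*y**2 - x*y - 2*x + y**3 + y**2 + y - 1.
Note: deg(f) ≤ deg(F) = 3; strict inequality happens when F is divisible by Z (lost terms).


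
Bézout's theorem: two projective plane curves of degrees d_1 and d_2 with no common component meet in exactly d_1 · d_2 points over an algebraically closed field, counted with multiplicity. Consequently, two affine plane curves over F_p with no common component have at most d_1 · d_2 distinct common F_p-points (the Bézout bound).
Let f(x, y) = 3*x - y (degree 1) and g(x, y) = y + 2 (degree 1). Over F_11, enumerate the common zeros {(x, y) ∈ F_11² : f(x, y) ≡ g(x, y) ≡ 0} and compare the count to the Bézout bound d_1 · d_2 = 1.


Common zeros: {(3, 9)}; count = 1; Bézout bound = 1.

deg(f) = 1, deg(g) = 1, so Bézout bound = 1.
Scan x ∈ F_11. For each x, list the y ∈ F_11 with f(x, y) ≡ 0 and those with g(x, y) ≡ 0 (mod 11); the common zeros in that column are the intersection.
  x = 0: f ≡ 0 at y ∈ {0}; g ≡ 0 at y ∈ {9}; common: ∅.
  x = 1: f ≡ 0 at y ∈ {3}; g ≡ 0 at y ∈ {9}; common: ∅.
  x = 2: f ≡ 0 at y ∈ {6}; g ≡ 0 at y ∈ {9}; common: ∅.
  x = 3: f ≡ 0 at y ∈ {9}; g ≡ 0 at y ∈ {9}; common: {9}.
  x = 4: f ≡ 0 at y ∈ {1}; g ≡ 0 at y ∈ {9}; common: ∅.
  x = 5: f ≡ 0 at y ∈ {4}; g ≡ 0 at y ∈ {9}; common: ∅.
  x = 6: f ≡ 0 at y ∈ {7}; g ≡ 0 at y ∈ {9}; common: ∅.
  x = 7: f ≡ 0 at y ∈ {10}; g ≡ 0 at y ∈ {9}; common: ∅.
  x = 8: f ≡ 0 at y ∈ {2}; g ≡ 0 at y ∈ {9}; common: ∅.
  x = 9: f ≡ 0 at y ∈ {5}; g ≡ 0 at y ∈ {9}; common: ∅.
  x = 10: f ≡ 0 at y ∈ {8}; g ≡ 0 at y ∈ {9}; common: ∅.
Collecting: common zeros = {(3, 9)}, so the count is 1.
Comparison with the Bézout bound: 1 ≤ 1 = deg(f)·deg(g), as expected for curves with no common component (the bound is attained).


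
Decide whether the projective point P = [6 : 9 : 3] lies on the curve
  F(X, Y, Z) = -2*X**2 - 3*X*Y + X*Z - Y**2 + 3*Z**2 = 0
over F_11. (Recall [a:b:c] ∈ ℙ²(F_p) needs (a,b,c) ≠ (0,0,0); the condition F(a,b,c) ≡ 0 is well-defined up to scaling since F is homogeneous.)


F(6,9,3) ≡ 5 (mod 11); P is NOT on the curve.

Evaluate F(6, 9, 3) term-by-term (mod 11).
  -2*X**2 ↦ -2·36·1·1 = -72
  -3*X*Y ↦ -3·6·9·1 = -162
  X*Z ↦ 1·6·1·3 = 18
  -Y**2 ↦ -1·1·81·1 = -81
  3*Z**2 ↦ 3·1·1·9 = 27
Sum: F(6, 9, 3) = (-72) + (-162) + (18) + (-81) + (27) = -270.
Reducing mod 11: -270 ≡ 5 (mod 11).
Since F(a, b, c) ≡ 5 ≠ 0 (mod 11), P does NOT lie on the curve.
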